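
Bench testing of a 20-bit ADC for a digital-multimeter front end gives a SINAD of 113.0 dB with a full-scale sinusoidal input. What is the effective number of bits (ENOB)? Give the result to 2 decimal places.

18.48 bits

ENOB = (113.0 − 1.76)/6.02 = 18.4784 bits.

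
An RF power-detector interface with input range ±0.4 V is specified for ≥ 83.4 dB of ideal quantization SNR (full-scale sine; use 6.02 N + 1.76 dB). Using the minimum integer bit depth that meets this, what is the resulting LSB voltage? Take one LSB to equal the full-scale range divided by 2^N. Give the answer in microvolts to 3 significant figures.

Full-scale range = 0.4 V − (-0.4 V) = 0.8 V.
6.02 N + 1.76 ≥ 83.4 gives N ≥ 13.561, so the minimum integer is 14.
LSB = 0.8 V ÷ 2^14 = 0.8/16384 V = 48.8 µV.

48.8 µV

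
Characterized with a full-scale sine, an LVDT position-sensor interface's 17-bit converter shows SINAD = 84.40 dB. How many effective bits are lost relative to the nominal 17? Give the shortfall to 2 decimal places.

3.27 bits

ENOB = (SINAD − 1.76)/6.02 = (84.40 − 1.76)/6.02 = 13.7276 bits.
Shortfall = 17 − 13.7276 = 3.2724 bits.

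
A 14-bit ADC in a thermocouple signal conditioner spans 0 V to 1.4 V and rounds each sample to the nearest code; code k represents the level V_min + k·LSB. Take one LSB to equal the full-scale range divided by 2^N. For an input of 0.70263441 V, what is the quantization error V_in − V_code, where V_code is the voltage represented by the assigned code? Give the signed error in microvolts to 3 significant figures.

−14.5 µV

V_FS = 1.4 V. LSB = 1.4 V / 2^14 ≈ 85.45 µV.
Position in LSBs: (0.70263441 − (0)) × 16384/1.4 = 8222.8301; rounding gives k = 8223.
V_code = V_min + k × range/2^14 = 0 + 8223 × 1.4/16384 = 0.70264892578 V.
e = 0.70263441 − (0.70264892578) = −14.5 µV.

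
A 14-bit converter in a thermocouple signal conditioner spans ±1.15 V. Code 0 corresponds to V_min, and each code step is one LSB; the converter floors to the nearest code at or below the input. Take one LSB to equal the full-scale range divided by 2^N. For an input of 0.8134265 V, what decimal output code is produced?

13986

Range = 1.15 − (-1.15) = 2.3 V. LSB = 2.3 V / 2^14 ≈ 140.4 µV.
(V_in − V_min) × 2^14/range = (0.8134265 − (-1.15)) × 16384/2.3 = 13986.426.
Floor → code = 13986.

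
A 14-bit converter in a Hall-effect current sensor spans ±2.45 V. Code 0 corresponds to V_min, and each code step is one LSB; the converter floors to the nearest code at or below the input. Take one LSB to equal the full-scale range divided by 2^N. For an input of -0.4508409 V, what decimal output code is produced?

6684

The full-scale span is 2.45 − (-2.45) = 4.9 V. LSB = 4.9 V / 2^14 ≈ 299.1 µV.
V_in − V_min = -0.4508409 − (-2.45) = 1.9991591 V.
Divide by LSB: 1.9991591 × 16384/4.9 = 6684.5352.
Truncating gives code 6684.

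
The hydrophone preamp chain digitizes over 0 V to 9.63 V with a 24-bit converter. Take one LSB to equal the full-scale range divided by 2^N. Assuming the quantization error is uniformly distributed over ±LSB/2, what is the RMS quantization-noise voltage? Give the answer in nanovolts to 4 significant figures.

Span = 9.63 V.
LSB = 9.63 V / 2^24 = 0.573993 µV.
RMS of a uniform error over width LSB is LSB/√12 = 165.7 nV.

165.7 nV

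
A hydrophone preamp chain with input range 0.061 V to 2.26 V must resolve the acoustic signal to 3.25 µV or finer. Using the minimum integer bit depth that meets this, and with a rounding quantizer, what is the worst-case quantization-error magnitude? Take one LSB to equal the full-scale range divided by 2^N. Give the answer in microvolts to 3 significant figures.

Range = 2.26 − (0.061) = 2.199 V.
Levels needed ≥ 2.199/3.25 µV = 676600. 2^20 = 1048576 suffices, so N_min = 20.
LSB = 2.199 V ÷ 2^20 = 2.199/1048576 V = 2.0971 µV.
Max error for round-to-nearest is LSB/2 = 1.05 µV.

1.05 µV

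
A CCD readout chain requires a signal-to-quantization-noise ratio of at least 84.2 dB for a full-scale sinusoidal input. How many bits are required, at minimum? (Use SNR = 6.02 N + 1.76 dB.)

6.02 N + 1.76 ≥ 84.2 gives N ≥ 13.694, so the minimum integer is 14.

14 bits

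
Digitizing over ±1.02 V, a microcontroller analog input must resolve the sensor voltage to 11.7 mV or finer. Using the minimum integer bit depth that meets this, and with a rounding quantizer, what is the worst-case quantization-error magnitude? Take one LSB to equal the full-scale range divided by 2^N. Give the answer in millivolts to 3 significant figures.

3.98 mV

Span: 1.02 V − (-1.02 V) = 2.04 V.
Required number of levels: 2.04/11.7 mV = 174.36; smallest N with 2^N ≥ that is 8.
LSB = 2.04 V / 2^8 = 7.9688 mV.
Half an LSB is 3.98 mV.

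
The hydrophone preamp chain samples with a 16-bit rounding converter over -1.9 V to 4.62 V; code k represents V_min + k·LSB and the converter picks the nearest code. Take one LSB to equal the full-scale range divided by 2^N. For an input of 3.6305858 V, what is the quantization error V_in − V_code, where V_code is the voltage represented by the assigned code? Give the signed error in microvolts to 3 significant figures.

−13.0 µV

The full-scale span is 4.62 − (-1.9) = 6.52 V. LSB = 6.52 V / 2^16 ≈ 99.49 µV.
Position in LSBs: (3.6305858 − (-1.9)) × 65536/6.52 = 55590.8698; rounding gives k = 55591.
V_code = V_min + k × range/2^16 = -1.9 + 55591 × 6.52/65536 = 3.6305987549 V.
e = 3.6305858 − (3.6305987549) = −13.0 µV.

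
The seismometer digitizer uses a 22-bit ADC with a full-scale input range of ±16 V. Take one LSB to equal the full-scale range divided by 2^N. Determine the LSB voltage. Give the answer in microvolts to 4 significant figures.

7.629 µV

The full-scale span is 16 − (-16) = 32 V.
There are 2^22 = 4194304 steps.
LSB = 32 V / 2^22 = 7.629 µV.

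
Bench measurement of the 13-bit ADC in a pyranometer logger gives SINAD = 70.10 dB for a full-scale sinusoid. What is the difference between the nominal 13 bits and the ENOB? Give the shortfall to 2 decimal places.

Effective bits = (70.10 − 1.76)/6.02 = 11.3522.
13 − 11.3522 = 1.65 bits below nominal.

1.65 bits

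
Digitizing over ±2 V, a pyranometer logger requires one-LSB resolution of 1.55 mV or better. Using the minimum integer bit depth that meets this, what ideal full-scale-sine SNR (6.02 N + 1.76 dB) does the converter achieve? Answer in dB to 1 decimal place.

Range = 2 − (-2) = 4 V.
Required number of levels: 4/1.55 mV = 2580.6; smallest N with 2^N ≥ that is 12.
SNR = 6.02 × 12 + 1.76 = 74.00 dB.

74.0 dB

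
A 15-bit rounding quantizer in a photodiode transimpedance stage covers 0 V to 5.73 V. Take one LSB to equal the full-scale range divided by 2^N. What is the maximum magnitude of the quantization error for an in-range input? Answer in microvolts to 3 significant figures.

87.4 µV

Range is 5.73 V.
One LSB is 5.73 V / 32768 = 174.87 µV.
|e|_max = LSB/2 = 87.4 µV.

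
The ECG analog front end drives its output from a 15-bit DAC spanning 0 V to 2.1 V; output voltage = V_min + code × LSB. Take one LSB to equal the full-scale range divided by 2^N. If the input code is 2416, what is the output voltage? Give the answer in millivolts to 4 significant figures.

154.8 mV

V_FS = 2.1 V. LSB = 2.1 V / 2^15.
V_out = 0 + 2416 × (2.1/32768) V
      = 0 V + 0.154834 V = 0.154834 V.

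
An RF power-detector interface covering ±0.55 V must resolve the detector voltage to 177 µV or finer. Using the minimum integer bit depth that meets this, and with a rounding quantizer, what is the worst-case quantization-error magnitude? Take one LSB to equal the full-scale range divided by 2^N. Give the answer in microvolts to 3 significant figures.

Span: 0.55 V − (-0.55 V) = 1.1 V.
Need 2^N ≥ 1.1 V / 177 µV = 6215 → N_min = 13.
Step size = 1.1/8192 V = 134.28 µV.
Half an LSB is 67.1 µV.

67.1 µV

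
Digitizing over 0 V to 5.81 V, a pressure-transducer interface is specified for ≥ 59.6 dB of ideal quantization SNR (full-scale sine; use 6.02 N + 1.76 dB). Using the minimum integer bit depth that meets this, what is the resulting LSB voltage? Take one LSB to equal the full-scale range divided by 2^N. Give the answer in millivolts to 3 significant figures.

Full-scale range = 5.81 V.
N ≥ (59.6 − 1.76)/6.02 = 9.608 → N_min = 10.
One LSB is 5.81 V / 1024 = 5.67 mV.

5.67 mV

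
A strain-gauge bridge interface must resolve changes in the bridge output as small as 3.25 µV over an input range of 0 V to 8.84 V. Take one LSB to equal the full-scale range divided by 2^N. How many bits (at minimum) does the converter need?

22 bits

Full-scale range = 8.84 V.
8.84 V / 3.25 µV = 2.720e6. Since 2^21 = 2097152 and 2^22 = 4194304, N = 22.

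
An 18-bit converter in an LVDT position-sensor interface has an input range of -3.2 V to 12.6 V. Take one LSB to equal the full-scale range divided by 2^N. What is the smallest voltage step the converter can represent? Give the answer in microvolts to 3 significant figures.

Range = 12.6 − (-3.2) = 15.8 V.
2^18 = 262144 levels.
LSB = 15.8 V ÷ 2^18 = 15.8/262144 V = 60.3 µV.

60.3 µV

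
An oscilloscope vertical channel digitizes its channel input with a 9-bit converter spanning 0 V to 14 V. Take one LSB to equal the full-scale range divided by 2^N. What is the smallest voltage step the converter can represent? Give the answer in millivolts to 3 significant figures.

27.3 mV

Span = 14 V.
There are 2^9 = 512 steps.
LSB = 14 V ÷ 2^9 = 14/512 V = 27.3 mV.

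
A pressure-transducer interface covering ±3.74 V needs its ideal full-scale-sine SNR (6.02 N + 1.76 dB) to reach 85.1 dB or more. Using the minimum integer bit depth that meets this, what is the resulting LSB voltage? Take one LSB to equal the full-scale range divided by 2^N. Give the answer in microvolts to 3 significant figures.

Span: 3.74 V − (-3.74 V) = 7.48 V.
N ≥ (85.1 − 1.76)/6.02 = 13.844 → N_min = 14.
LSB = 7.48 V ÷ 2^14 = 7.48/16384 V = 457 µV.

457 µV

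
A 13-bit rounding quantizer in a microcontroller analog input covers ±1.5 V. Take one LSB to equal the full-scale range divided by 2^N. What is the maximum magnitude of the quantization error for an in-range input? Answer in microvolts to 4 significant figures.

Range = 1.5 − (-1.5) = 3 V.
Step size = 3/8192 V = 366.211 µV.
A rounding quantizer has |error| ≤ LSB/2 = 183.1 µV.

183.1 µV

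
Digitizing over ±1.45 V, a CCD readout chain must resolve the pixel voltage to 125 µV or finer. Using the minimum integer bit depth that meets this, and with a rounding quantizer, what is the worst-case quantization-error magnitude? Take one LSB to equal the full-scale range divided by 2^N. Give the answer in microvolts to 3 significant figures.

44.3 µV

Full-scale range = 1.45 V − (-1.45 V) = 2.9 V.
Required number of levels: 2.9/125 µV = 23200; smallest N with 2^N ≥ that is 15.
LSB = 2.9 V / 2^15 = 88.501 µV.
Half an LSB is 44.3 µV.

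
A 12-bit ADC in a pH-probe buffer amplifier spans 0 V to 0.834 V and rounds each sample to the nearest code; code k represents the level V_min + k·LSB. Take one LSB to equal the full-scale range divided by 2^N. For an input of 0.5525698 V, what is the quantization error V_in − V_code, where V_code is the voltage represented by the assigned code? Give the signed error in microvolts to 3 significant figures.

V_FS = 0.834 V. LSB = 0.834 V / 2^12 ≈ 203.6 µV.
(V_in − V_min)/LSB = (0.5525698 − (0)) × 4096/0.834 = 2713.8200 → nearest code k = 2714.
V_code = V_min + k × range/2^12 = 0 + 2714 × 0.834/4096 = 0.5526064453 V.
Error = V_in − V_code = 0.5525698 − (0.5526064453) = −36.6 µV.

−36.6 µV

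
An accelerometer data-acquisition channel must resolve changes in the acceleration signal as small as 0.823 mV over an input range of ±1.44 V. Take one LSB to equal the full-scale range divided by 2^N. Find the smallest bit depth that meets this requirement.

12 bits

The full-scale span is 1.44 − (-1.44) = 2.88 V.
Required number of levels: 2.88/0.823 mV = 3499.4; smallest N with 2^N ≥ that is 12.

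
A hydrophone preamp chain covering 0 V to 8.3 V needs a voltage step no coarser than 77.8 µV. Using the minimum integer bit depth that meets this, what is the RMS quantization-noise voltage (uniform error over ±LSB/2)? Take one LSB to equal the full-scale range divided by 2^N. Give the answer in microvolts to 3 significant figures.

18.3 µV

Range is 8.3 V.
Required number of levels: 8.3/77.8 µV = 106680; smallest N with 2^N ≥ that is 17.
LSB = 8.3 V / 2^17 = 63.324 µV.
V_rms = LSB/√12 = 18.3 µV.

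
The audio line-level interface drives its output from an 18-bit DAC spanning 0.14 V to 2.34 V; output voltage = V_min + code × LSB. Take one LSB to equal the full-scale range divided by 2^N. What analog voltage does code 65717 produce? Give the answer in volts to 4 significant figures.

Span: 2.34 V − (0.14 V) = 2.2 V. LSB = 2.2 V / 2^18.
Output = V_min + (65717/262144) × range = 0.14 + 0.250690 × 2.2 V
      = 0.14 + 0.551519 = 0.691519 V.

0.6915 V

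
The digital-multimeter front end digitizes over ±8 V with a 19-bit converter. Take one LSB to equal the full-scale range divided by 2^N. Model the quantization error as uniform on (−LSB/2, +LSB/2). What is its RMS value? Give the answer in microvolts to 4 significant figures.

8.810 µV

Range = 8 − (-8) = 16 V.
LSB = 16 V ÷ 2^19 = 16/524288 V = 30.5176 µV.
For a uniform distribution on [−LSB/2, +LSB/2], V_rms = LSB/√12 = 30.5176 µV/3.4641 = 8.810 µV.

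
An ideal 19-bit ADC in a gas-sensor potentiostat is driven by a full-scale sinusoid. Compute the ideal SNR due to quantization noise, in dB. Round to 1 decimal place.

116.1 dB

SNR = 6.02·19 + 1.76 = 116.14 dB.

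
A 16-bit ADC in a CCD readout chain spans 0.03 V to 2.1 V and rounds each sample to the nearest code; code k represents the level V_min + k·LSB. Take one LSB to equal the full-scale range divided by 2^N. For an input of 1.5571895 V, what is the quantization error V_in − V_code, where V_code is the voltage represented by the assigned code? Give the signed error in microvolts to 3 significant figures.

Span: 2.1 V − (0.03 V) = 2.07 V. LSB = 2.07 V / 2^16 ≈ 31.59 µV.
(V_in − V_min)/LSB = (1.5571895 − (0.03)) × 65536/2.07 = 48350.6720 → nearest code k = 48351.
V_code = 0.03 + (48351/65536) × 2.07 = 1.5571998596 V.
V_in − V_code = 1.5571895 − (1.5571998596) = −10.4 µV.

−10.4 µV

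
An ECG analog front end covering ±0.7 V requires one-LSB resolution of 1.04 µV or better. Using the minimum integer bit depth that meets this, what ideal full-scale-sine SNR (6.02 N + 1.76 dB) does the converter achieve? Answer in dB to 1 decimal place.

128.2 dB

The full-scale span is 0.7 − (-0.7) = 1.4 V.
1.4 V / 1.04 µV = 1.346e6. Since 2^20 = 1048576 and 2^21 = 2097152, N = 21.
SNR = 6.02 × 21 + 1.76 = 128.18 dB.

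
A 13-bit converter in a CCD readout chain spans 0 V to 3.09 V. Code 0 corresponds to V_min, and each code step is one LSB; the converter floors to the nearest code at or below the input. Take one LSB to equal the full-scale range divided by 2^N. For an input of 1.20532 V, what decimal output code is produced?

Span = 3.09 V. LSB = 3.09 V / 2^13 ≈ 377.2 µV.
V_in − V_min = 1.20532 − (0) = 1.20532 V.
Divide by LSB: 1.20532 × 8192/3.09 = 3195.4632.
Truncating gives code 3195.

3195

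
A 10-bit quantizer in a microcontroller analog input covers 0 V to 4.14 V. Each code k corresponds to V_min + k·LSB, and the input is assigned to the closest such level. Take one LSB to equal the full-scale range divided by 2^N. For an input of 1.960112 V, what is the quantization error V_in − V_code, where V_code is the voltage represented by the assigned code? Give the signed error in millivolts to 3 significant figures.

V_FS = 4.14 V. LSB = 4.14 V / 2^10 ≈ 4.043 mV.
(V_in − V_min)/LSB = (1.960112 − (0)) × 1024/4.14 = 484.8200 → nearest code k = 485.
V_code = V_min + k × range/2^10 = 0 + 485 × 4.14/1024 = 1.960839844 V.
V_in − V_code = 1.960112 − (1.960839844) = −0.728 mV.

−0.728 mV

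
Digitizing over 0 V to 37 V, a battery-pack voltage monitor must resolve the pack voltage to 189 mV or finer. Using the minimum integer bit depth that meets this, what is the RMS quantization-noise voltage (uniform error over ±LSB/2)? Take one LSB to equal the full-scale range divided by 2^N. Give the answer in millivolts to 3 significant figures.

41.7 mV

Full-scale range = 37 V.
Levels needed ≥ 37/189 mV = 195.8. 2^8 = 256 suffices, so N_min = 8.
One LSB is 37 V / 256 = 144.53 mV.
V_rms = LSB/√12 = 41.7 mV.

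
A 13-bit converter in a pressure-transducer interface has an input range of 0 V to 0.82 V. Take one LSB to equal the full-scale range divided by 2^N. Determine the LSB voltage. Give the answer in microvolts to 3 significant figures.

100 µV

Span = 0.82 V.
There are 2^13 = 8192 steps.
LSB = 0.82 V / 2^13 = 100 µV.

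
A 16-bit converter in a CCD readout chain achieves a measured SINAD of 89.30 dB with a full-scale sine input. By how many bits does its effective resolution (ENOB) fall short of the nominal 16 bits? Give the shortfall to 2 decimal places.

N_eff = (89.30 − 1.76)/6.02 = 14.5415 bits.
Shortfall = 16 − 14.5415 = 1.4585 bits.

1.46 bits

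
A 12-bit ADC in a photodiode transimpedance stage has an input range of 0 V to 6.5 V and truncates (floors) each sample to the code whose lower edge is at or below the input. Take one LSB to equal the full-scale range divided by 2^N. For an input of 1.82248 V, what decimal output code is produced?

Full-scale range = 6.5 V. LSB = 6.5 V / 2^12 ≈ 1.587 mV.
V_in − V_min = 1.82248 − (0) = 1.82248 V.
Divide by LSB: 1.82248 × 4096/6.5 = 1148.4428.
Truncating gives code 1148.

1148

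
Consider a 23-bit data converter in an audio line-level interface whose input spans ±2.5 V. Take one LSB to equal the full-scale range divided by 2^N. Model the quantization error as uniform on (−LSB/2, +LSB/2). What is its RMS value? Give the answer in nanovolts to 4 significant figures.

Span: 2.5 V − (-2.5 V) = 5 V.
LSB = 5 V / 2^23 = 0.596046 µV.
RMS of a uniform error over width LSB is LSB/√12 = 172.1 nV.

172.1 nV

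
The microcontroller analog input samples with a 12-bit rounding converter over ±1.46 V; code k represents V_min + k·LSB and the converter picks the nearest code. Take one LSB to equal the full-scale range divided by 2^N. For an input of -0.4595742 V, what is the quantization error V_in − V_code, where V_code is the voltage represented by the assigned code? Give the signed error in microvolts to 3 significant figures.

+240 µV

Full-scale range = 1.46 V − (-1.46 V) = 2.92 V. LSB = 2.92 V / 2^12 ≈ 0.7129 mV.
(-0.4595742 − (-1.46)) / LSB = 1.0004258 × 4096/2.92 = 1403.3370. Nearest integer: k = 1403.
V_code = -1.46 + (1403/4096) × 2.92 = -0.4598144531 V.
V_in − V_code = -0.4595742 − (-0.4598144531) = +240 µV.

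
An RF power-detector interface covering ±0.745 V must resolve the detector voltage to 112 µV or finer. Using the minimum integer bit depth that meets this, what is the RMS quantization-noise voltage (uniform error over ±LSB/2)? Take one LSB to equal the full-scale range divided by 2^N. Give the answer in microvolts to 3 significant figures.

26.3 µV

Range = 0.745 − (-0.745) = 1.49 V.
Levels needed ≥ 1.49/112 µV = 13300. 2^14 = 16384 suffices, so N_min = 14.
One LSB is 1.49 V / 16384 = 90.942 µV.
V_rms = LSB/√12 = 26.3 µV.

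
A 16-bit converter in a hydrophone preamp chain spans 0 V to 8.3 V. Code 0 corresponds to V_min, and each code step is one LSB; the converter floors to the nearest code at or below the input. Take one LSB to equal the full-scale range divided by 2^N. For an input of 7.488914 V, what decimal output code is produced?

59131

Range is 8.3 V. LSB = 8.3 V / 2^16 ≈ 126.6 µV.
code = ⌊(V_in − V_min)/LSB⌋ = ⌊(V_in − V_min) × 2^16 / range⌋
     = ⌊(7.488914 − (0)) × 65536 / 8.3⌋ = ⌊7.488914 × 65536/8.3⌋
     = ⌊59131.743⌋ = 59131.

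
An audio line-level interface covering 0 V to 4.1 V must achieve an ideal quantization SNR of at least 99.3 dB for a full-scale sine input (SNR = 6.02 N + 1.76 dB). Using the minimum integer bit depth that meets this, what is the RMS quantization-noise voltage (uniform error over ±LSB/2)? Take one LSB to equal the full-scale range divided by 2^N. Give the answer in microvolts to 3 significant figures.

Span = 4.1 V.
Required N = ⌈(99.3 − 1.76)/6.02⌉ = ⌈16.203⌉ = 17.
Step size = 4.1/131072 V = 31.281 µV.
σ_q = LSB/√12 = 31.281 µV/3.4641 = 9.03 µV.

9.03 µV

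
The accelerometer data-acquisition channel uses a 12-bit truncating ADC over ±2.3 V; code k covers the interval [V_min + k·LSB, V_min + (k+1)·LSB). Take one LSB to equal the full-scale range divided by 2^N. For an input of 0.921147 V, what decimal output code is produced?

2868

The full-scale span is 2.3 − (-2.3) = 4.6 V. LSB = 4.6 V / 2^12 ≈ 1.123 mV.
(V_in − V_min) × 2^12/range = (0.921147 − (-2.3)) × 4096/4.6 = 2868.221.
Floor → code = 2868.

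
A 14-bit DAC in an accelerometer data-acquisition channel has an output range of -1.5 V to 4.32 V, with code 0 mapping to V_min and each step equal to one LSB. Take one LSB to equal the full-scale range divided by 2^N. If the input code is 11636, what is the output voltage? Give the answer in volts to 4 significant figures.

Full-scale range = 4.32 V − (-1.5 V) = 5.82 V. LSB = 5.82 V / 2^14.
V_out = -1.5 + 11636 × (5.82/16384) V
      = -1.5 V + 4.13339 V = 2.63339 V.

2.633 V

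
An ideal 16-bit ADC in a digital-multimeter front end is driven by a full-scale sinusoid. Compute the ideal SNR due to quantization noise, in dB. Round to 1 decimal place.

98.1 dB

SNR = 6.02·16 + 1.76 = 98.08 dB.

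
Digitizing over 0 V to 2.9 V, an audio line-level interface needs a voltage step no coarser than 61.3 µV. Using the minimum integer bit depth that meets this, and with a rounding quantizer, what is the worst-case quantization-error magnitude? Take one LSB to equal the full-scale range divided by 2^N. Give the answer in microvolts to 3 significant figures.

Span = 2.9 V.
Required number of levels: 2.9/61.3 µV = 47308; smallest N with 2^N ≥ that is 16.
LSB = 2.9 V ÷ 2^16 = 2.9/65536 V = 44.250 µV.
|e|_max = LSB/2 = 22.1 µV.

22.1 µV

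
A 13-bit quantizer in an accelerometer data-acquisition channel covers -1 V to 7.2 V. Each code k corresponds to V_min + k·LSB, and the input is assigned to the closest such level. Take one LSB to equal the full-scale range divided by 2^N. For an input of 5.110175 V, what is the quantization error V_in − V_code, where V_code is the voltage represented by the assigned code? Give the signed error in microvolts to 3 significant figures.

Span: 7.2 V − (-1 V) = 8.2 V. LSB = 8.2 V / 2^13 ≈ 1.001 mV.
(5.110175 − (-1)) / LSB = 6.110175 × 8192/8.2 = 6104.2139. Nearest integer: k = 6104.
V_code = -1 + (6104/8192) × 8.2 = 5.109960938 V.
Error = V_in − V_code = 5.110175 − (5.109960938) = +214 µV.

+214 µV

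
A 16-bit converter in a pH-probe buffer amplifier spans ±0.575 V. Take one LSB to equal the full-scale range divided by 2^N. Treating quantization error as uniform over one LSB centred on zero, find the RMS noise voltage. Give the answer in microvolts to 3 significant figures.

Full-scale range = 0.575 V − (-0.575 V) = 1.15 V.
One LSB is 1.15 V / 65536 = 17.548 µV.
For a uniform distribution on [−LSB/2, +LSB/2], V_rms = LSB/√12 = 17.548 µV/3.4641 = 5.07 µV.

5.07 µV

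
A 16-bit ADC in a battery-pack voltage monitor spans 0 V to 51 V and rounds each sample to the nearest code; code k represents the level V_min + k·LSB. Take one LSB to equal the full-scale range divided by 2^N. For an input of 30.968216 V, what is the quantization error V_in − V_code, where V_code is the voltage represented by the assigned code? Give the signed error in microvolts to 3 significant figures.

−183 µV

V_FS = 51 V. LSB = 51 V / 2^16 ≈ 0.7782 mV.
(V_in − V_min)/LSB = (30.968216 − (0)) × 65536/51 = 39794.7648 → nearest code k = 39795.
V_code = 0 + (39795/65536) × 51 = 30.968399048 V.
e = 30.968216 − (30.968399048) = −183 µV.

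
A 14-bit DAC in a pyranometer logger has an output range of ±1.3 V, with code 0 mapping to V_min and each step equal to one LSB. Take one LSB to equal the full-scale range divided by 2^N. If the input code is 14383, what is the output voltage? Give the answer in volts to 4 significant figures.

Range = 1.3 − (-1.3) = 2.6 V. LSB = 2.6 V / 2^14.
V_out = V_min + code × LSB = -1.3 V + 14383 × 2.6 V / 16384
      = -1.3 + 2.28246 = 0.982458 V.

0.9825 V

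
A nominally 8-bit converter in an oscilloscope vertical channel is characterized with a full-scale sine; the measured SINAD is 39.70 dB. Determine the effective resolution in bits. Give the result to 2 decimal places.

6.30 bits

ENOB = (39.70 − 1.76)/6.02 = 6.3023 bits.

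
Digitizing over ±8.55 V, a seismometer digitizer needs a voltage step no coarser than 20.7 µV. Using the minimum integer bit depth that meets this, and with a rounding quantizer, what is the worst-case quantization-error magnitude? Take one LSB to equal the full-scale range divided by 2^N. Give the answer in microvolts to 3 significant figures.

8.15 µV

Span: 8.55 V − (-8.55 V) = 17.1 V.
Levels needed ≥ 17.1/20.7 µV = 826100. 2^20 = 1048576 suffices, so N_min = 20.
LSB = 17.1 V / 2^20 = 16.308 µV.
|e|_max = LSB/2 = 8.15 µV.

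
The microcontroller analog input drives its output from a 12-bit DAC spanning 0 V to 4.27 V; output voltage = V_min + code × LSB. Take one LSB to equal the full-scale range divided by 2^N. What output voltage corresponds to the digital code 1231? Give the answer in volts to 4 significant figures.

Range is 4.27 V. LSB = 4.27 V / 2^12.
V_out = 0 + 1231 × (4.27/4096) V
      = 0 + 1.28329 = 1.28329 V.

1.283 V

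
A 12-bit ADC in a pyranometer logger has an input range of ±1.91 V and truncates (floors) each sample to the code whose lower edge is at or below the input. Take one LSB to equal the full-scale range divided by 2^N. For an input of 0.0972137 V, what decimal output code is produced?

Full-scale range = 1.91 V − (-1.91 V) = 3.82 V. LSB = 3.82 V / 2^12 ≈ 0.9326 mV.
code = ⌊(V_in − V_min)/LSB⌋ = ⌊(V_in − V_min) × 2^12 / range⌋
     = ⌊(0.0972137 − (-1.91)) × 4096 / 3.82⌋ = ⌊2.0072137 × 4096/3.82⌋
     = ⌊2152.238⌋ = 2152.

2152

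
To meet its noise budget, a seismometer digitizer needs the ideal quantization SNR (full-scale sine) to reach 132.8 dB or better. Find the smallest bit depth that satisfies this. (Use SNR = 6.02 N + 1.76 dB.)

22 bits

Solving 6.02 N ≥ 132.8 − 1.76: N ≥ 21.767. Round up → N = 22.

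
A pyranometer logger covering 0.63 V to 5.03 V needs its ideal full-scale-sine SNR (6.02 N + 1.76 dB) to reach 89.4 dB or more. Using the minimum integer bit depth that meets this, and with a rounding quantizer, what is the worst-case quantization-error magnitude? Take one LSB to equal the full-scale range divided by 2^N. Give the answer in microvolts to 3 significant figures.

The full-scale span is 5.03 − (0.63) = 4.4 V.
Required N = ⌈(89.4 − 1.76)/6.02⌉ = ⌈14.558⌉ = 15.
One LSB is 4.4 V / 32768 = 134.28 µV.
Max error for round-to-nearest is LSB/2 = 67.1 µV.

67.1 µV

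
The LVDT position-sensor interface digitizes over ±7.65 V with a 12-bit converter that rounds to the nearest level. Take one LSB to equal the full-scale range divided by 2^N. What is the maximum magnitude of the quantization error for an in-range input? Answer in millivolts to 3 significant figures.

Full-scale range = 7.65 V − (-7.65 V) = 15.3 V.
LSB = 15.3 V / 2^12 = 3.7354 mV.
|e|_max = LSB/2 = 1.87 mV.

1.87 mV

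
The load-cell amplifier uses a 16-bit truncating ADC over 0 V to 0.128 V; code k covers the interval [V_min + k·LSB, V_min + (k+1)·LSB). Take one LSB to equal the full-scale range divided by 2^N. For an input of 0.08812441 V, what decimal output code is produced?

45119

Full-scale range = 0.128 V. LSB = 0.128 V / 2^16 ≈ 1.953 µV.
(V_in − V_min) × 2^16/range = (0.08812441 − (0)) × 65536/0.128 = 45119.698.
Floor → code = 45119.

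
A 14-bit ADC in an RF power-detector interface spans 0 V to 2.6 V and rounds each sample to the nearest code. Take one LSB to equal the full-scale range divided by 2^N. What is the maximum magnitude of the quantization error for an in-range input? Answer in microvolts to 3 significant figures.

V_FS = 2.6 V.
Step size = 2.6/16384 V = 158.69 µV.
A rounding quantizer has |error| ≤ LSB/2 = 79.3 µV.

79.3 µV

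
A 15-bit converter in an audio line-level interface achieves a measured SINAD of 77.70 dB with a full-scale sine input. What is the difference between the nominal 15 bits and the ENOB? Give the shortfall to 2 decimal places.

N_eff = (77.70 − 1.76)/6.02 = 12.6146 bits.
Lost resolution: 15 − 12.6146 = 2.3854 bits.

2.39 bits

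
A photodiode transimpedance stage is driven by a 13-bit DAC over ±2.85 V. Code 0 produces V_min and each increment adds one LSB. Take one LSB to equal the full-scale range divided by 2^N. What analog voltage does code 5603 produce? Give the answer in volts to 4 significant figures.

Span: 2.85 V − (-2.85 V) = 5.7 V. LSB = 5.7 V / 2^13.
V_out = V_min + code × LSB = -2.85 V + 5603 × 5.7 V / 8192
      = -2.85 V + 3.89857 V = 1.04857 V.

1.049 V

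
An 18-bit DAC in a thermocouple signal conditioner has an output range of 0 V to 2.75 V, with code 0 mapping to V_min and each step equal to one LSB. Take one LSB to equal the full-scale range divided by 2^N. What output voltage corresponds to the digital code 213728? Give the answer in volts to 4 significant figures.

Span = 2.75 V. LSB = 2.75 V / 2^18.
V_out = V_min + code × LSB = 0 V + 213728 × 2.75 V / 262144
      = 0 + 2.24210 = 2.24210 V.

2.242 V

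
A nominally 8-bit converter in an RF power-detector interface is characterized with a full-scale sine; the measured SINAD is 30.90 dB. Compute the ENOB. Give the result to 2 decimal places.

4.84 bits

ENOB = (30.90 − 1.76)/6.02 = 4.8405 bits.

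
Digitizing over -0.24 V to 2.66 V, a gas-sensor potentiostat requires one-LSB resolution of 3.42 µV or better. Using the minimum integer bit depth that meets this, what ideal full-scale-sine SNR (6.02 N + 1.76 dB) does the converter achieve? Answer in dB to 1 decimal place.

Range = 2.66 − (-0.24) = 2.9 V.
2.9 V / 3.42 µV = 848000. Since 2^19 = 524288 and 2^20 = 1048576, N = 20.
6.02(20) + 1.76 = 122.16 dB.

122.2 dB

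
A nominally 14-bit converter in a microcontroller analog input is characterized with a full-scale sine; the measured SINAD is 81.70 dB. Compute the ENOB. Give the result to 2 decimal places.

13.28 bits

(81.70 − 1.76) / 6.02 = 79.94/6.02 = 13.2791 effective bits.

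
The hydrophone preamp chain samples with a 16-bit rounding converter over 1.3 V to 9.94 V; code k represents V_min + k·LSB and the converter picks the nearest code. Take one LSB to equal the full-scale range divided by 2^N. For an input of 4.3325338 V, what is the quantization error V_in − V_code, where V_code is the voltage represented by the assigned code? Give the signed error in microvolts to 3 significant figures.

The full-scale span is 9.94 − (1.3) = 8.64 V. LSB = 8.64 V / 2^16 ≈ 131.8 µV.
Position in LSBs: (4.3325338 − (1.3)) × 65536/8.64 = 23002.3305; rounding gives k = 23002.
V_code = 1.3 + (23002/65536) × 8.64 = 4.3324902344 V.
V_in − V_code = 4.3325338 − (4.3324902344) = +43.6 µV.

+43.6 µV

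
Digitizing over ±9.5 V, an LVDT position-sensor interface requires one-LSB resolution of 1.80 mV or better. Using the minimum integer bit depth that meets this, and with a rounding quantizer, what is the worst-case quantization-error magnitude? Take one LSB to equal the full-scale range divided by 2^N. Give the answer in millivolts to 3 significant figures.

0.580 mV

The full-scale span is 9.5 − (-9.5) = 19 V.
Need 2^N ≥ 19 V / 1.80 mV = 10560 → N_min = 14.
One LSB is 19 V / 16384 = 1.1597 mV.
|e|_max = LSB/2 = 0.580 mV.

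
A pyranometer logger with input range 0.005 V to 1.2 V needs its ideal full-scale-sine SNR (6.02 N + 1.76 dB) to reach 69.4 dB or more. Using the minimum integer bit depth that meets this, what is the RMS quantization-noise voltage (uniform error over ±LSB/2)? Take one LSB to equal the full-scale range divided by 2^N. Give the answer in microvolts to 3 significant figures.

84.2 µV

Full-scale range = 1.2 V − (0.005 V) = 1.195 V.
N ≥ (69.4 − 1.76)/6.02 = 11.236 → N_min = 12.
Step size = 1.195/4096 V = 291.75 µV.
V_rms = LSB/√12 = 84.2 µV.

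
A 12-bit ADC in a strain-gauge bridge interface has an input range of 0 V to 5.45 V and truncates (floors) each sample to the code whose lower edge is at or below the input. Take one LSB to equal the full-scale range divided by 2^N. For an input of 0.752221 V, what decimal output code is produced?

565

Full-scale range = 5.45 V. LSB = 5.45 V / 2^12 ≈ 1.331 mV.
code = ⌊(V_in − V_min)/LSB⌋ = ⌊(V_in − V_min) × 2^12 / range⌋
     = ⌊(0.752221 − (0)) × 4096 / 5.45⌋ = ⌊0.752221 × 4096/5.45⌋
     = ⌊565.339⌋ = 565.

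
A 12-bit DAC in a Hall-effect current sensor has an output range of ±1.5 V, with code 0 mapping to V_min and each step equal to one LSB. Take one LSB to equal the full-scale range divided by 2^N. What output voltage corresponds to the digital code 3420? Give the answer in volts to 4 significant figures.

1.005 V

Full-scale range = 1.5 V − (-1.5 V) = 3 V. LSB = 3 V / 2^12.
Output = V_min + (3420/4096) × range = -1.5 + 0.834961 × 3 V
      = -1.5 V + 2.50488 V = 1.00488 V.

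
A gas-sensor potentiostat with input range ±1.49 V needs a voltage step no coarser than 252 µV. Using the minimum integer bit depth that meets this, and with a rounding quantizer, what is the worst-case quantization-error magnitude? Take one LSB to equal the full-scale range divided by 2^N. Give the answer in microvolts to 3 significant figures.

The full-scale span is 1.49 − (-1.49) = 2.98 V.
Required number of levels: 2.98/252 µV = 11825; smallest N with 2^N ≥ that is 14.
LSB = 2.98 V / 2^14 = 181.88 µV.
Max error for round-to-nearest is LSB/2 = 90.9 µV.

90.9 µV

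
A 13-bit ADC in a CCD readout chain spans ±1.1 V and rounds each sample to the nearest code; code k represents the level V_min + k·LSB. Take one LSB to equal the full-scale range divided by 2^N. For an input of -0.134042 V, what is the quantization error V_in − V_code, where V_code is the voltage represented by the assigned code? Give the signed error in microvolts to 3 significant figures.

−33.2 µV

Span: 1.1 V − (-1.1 V) = 2.2 V. LSB = 2.2 V / 2^13 ≈ 268.6 µV.
(-0.134042 − (-1.1)) / LSB = 0.965958 × 8192/2.2 = 3596.8763. Nearest integer: k = 3597.
V_code = -1.1 + (3597/8192) × 2.2 = -0.1340087891 V.
e = -0.134042 − (-0.1340087891) = −33.2 µV.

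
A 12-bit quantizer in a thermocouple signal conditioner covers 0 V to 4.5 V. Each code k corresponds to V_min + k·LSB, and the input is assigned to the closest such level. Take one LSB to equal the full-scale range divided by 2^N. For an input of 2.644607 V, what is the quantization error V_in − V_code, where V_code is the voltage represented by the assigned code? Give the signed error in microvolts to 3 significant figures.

+198 µV

V_FS = 4.5 V. LSB = 4.5 V / 2^12 ≈ 1.099 mV.
(V_in − V_min)/LSB = (2.644607 − (0)) × 4096/4.5 = 2407.1801 → nearest code k = 2407.
V_code = 0 + (2407/4096) × 4.5 = 2.644409180 V.
V_in − V_code = 2.644607 − (2.644409180) = +198 µV.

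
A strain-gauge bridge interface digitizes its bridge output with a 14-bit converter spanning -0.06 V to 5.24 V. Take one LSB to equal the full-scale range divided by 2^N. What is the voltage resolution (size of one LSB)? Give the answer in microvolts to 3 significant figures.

323 µV

Full-scale range = 5.24 V − (-0.06 V) = 5.3 V.
2^14 = 16384 levels.
LSB = 5.3 V / 2^14 = 323 µV.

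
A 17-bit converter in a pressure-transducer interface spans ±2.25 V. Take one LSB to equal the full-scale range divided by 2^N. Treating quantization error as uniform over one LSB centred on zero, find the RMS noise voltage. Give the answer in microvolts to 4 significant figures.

9.911 µV

Range = 2.25 − (-2.25) = 4.5 V.
LSB = 4.5 V / 2^17 = 34.3323 µV.
σ_q = LSB/√12 = 34.3323 µV/3.4641 = 9.911 µV.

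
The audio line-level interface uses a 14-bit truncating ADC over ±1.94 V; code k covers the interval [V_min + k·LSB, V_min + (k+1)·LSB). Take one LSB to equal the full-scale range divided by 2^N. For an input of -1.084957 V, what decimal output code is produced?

3610

The full-scale span is 1.94 − (-1.94) = 3.88 V. LSB = 3.88 V / 2^14 ≈ 236.8 µV.
V_in − V_min = -1.084957 − (-1.94) = 0.855043 V.
Divide by LSB: 0.855043 × 16384/3.88 = 3610.5733.
Truncating gives code 3610.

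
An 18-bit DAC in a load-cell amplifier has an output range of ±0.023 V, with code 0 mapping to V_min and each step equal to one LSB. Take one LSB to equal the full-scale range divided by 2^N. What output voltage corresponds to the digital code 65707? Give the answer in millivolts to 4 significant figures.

-11.47 mV

Full-scale range = 0.023 V − (-0.023 V) = 0.046 V. LSB = 0.046 V / 2^18.
V_out = -0.023 + 65707 × (0.046/262144) V
      = -0.023 + 0.0115300 = -0.0114700 V.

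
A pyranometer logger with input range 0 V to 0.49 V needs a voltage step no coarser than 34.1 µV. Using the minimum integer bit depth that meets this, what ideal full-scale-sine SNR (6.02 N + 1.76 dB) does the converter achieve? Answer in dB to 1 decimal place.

Range is 0.49 V.
0.49 V / 34.1 µV = 14370. Since 2^13 = 8192 and 2^14 = 16384, N = 14.
Ideal SNR at N = 14: 6.02·14 + 1.76 = 86.0 dB.

86.0 dB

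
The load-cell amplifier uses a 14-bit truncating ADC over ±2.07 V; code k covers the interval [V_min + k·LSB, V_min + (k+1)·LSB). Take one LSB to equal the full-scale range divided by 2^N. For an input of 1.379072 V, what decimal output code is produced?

The full-scale span is 2.07 − (-2.07) = 4.14 V. LSB = 4.14 V / 2^14 ≈ 252.7 µV.
code = ⌊(V_in − V_min)/LSB⌋ = ⌊(V_in − V_min) × 2^14 / range⌋
     = ⌊(1.379072 − (-2.07)) × 16384 / 4.14⌋ = ⌊3.449072 × 16384/4.14⌋
     = ⌊13649.661⌋ = 13649.

13649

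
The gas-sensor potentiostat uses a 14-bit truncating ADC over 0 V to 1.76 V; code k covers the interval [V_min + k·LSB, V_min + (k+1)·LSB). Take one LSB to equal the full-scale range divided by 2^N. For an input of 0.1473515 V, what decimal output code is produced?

1371

Full-scale range = 1.76 V. LSB = 1.76 V / 2^14 ≈ 107.4 µV.
V_in − V_min = 0.1473515 − (0) = 0.1473515 V.
Divide by LSB: 0.1473515 × 16384/1.76 = 1371.7085.
Truncating gives code 1371.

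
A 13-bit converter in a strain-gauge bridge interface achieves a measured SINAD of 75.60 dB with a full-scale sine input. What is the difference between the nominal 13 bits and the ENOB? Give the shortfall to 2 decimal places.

0.73 bits

N_eff = (75.60 − 1.76)/6.02 = 12.2658 bits.
13 − 12.2658 = 0.73 bits below nominal.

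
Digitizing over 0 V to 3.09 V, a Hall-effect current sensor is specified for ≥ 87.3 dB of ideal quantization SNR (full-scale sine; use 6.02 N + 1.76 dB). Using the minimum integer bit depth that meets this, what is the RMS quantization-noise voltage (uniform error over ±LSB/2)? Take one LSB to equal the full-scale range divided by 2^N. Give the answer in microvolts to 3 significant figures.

27.2 µV

Full-scale range = 3.09 V.
6.02 N + 1.76 ≥ 87.3 gives N ≥ 14.209, so the minimum integer is 15.
LSB = 3.09 V / 2^15 = 94.299 µV.
V_rms = LSB/√12 = 27.2 µV.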